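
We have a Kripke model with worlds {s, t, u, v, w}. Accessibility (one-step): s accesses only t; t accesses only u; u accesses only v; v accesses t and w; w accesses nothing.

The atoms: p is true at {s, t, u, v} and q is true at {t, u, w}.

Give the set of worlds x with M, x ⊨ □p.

s: successors {t}; p there: t:T. ✓
t: successors {u}; p there: u:T. ✓
u: successors {v}; p there: v:T. ✓
v: successors {t, w}; p there: t:T, w:F. ✗
w: no successors, so □p holds vacuously. ✓

{s, t, u, w}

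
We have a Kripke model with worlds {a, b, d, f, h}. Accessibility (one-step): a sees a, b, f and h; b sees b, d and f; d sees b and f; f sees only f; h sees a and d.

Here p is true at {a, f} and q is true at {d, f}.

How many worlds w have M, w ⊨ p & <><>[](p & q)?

a: p is T, <><>[](p & q) is T. ✓
b: p is F, <><>[](p & q) is T. ✗
d: p is F, <><>[](p & q) is T. ✗
f: p is T, <><>[](p & q) is T. ✓
h: p is F, <><>[](p & q) is T. ✗
Satisfying worlds: {a, f}.

2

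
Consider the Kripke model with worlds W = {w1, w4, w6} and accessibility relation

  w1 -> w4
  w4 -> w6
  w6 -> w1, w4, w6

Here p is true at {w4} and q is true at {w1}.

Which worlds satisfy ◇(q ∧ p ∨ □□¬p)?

w1: successors {w4}; q ∧ p ∨ □□¬p there: w4:F. ✗
w4: successors {w6}; q ∧ p ∨ □□¬p there: w6:F. ✗
w6: successors {w1, w4, w6}; q ∧ p ∨ □□¬p there: w1:T, w4:F, w6:F. ✓

{w6}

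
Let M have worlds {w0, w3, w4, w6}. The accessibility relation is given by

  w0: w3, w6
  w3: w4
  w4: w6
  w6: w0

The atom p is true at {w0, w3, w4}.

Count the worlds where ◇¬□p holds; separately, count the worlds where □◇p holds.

For ◇¬□p:
w0: successors {w3, w6}; ¬□p there: w3:F, w6:F. ✗
w3: successors {w4}; ¬□p there: w4:T. ✓
w4: successors {w6}; ¬□p there: w6:F. ✗
w6: successors {w0}; ¬□p there: w0:T. ✓
— 2 worlds.
For □◇p:
w0: successors {w3, w6}; ◇p there: w3:T, w6:T. ✓
w3: successors {w4}; ◇p there: w4:F. ✗
w4: successors {w6}; ◇p there: w6:T. ✓
w6: successors {w0}; ◇p there: w0:T. ✓
— 3 worlds.

2 and 3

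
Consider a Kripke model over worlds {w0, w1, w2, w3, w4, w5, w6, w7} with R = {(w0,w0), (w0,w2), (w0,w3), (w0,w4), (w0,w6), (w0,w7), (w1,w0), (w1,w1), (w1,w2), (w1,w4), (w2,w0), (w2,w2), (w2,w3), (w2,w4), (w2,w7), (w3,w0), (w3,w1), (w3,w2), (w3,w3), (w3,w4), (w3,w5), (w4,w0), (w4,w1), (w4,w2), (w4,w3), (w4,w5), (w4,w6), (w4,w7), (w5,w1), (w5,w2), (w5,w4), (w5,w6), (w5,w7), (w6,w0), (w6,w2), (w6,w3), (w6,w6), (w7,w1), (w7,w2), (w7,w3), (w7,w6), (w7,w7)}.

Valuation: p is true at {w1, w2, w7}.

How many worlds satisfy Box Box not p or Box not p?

w0: Box Box not p is F, Box not p is F. ✗
w1: Box Box not p is F, Box not p is F. ✗
w2: Box Box not p is F, Box not p is F. ✗
w3: Box Box not p is F, Box not p is F. ✗
w4: Box Box not p is F, Box not p is F. ✗
w5: Box Box not p is F, Box not p is F. ✗
w6: Box Box not p is F, Box not p is F. ✗
w7: Box Box not p is F, Box not p is F. ✗
Satisfying worlds: ∅.

0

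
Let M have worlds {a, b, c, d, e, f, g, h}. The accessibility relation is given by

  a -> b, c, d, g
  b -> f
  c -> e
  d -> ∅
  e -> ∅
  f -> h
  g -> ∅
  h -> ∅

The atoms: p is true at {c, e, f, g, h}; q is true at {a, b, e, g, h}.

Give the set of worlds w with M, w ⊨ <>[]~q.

a: successors {b, c, d, g}; []~q there: b:T, c:F, d:T, g:T. ✓
b: successors {f}; []~q there: f:F. ✗
c: successors {e}; []~q there: e:T. ✓
d: no successors, so <>[]~q fails. ✗
e: no successors, so <>[]~q fails. ✗
f: successors {h}; []~q there: h:T. ✓
g: no successors, so <>[]~q fails. ✗
h: no successors, so <>[]~q fails. ✗

{a, c, f}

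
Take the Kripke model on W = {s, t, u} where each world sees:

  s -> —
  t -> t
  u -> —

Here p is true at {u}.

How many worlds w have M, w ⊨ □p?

2

s: no successors, so □p holds vacuously. ✓
t: successors {t}; p there: t:F. ✗
u: no successors, so □p holds vacuously. ✓
Satisfying worlds: {s, u}.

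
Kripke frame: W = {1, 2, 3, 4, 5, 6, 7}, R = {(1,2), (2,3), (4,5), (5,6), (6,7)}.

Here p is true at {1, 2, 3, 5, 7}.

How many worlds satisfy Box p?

6

1: successors {2}; p there: 2:T. ✓
2: successors {3}; p there: 3:T. ✓
3: no successors, so Box p holds vacuously. ✓
4: successors {5}; p there: 5:T. ✓
5: successors {6}; p there: 6:F. ✗
6: successors {7}; p there: 7:T. ✓
7: no successors, so Box p holds vacuously. ✓
Satisfying worlds: {1, 2, 3, 4, 6, 7}.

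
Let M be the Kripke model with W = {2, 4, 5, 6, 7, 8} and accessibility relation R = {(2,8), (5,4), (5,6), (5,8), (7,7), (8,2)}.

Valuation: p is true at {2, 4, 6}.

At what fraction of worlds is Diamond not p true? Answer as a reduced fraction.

1/2

2: successors {8}; not p there: 8:T. ✓
4: no successors, so Diamond not p fails. ✗
5: successors {4, 6, 8}; not p there: 4:F, 6:F, 8:T. ✓
6: no successors, so Diamond not p fails. ✗
7: successors {7}; not p there: 7:T. ✓
8: successors {2}; not p there: 2:F. ✗
That's 3 of 6 worlds, so 3/6 = 1/2.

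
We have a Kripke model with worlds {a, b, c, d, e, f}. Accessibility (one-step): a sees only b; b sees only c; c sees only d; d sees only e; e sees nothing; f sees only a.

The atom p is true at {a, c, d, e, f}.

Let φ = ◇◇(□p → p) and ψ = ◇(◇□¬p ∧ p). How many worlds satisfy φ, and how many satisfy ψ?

For ◇◇(□p → p):
a: successors {b}; ◇(□p → p) there: b:T. ✓
b: successors {c}; ◇(□p → p) there: c:T. ✓
c: successors {d}; ◇(□p → p) there: d:T. ✓
d: successors {e}; ◇(□p → p) there: e:F. ✗
e: no successors, so ◇◇(□p → p) fails. ✗
f: successors {a}; ◇(□p → p) there: a:F. ✗
— 3 worlds.
For ◇(◇□¬p ∧ p):
a: successors {b}; ◇□¬p ∧ p there: b:F. ✗
b: successors {c}; ◇□¬p ∧ p there: c:F. ✗
c: successors {d}; ◇□¬p ∧ p there: d:T. ✓
d: successors {e}; ◇□¬p ∧ p there: e:F. ✗
e: no successors, so ◇(◇□¬p ∧ p) fails. ✗
f: successors {a}; ◇□¬p ∧ p there: a:F. ✗
— 1 world.

3 and 1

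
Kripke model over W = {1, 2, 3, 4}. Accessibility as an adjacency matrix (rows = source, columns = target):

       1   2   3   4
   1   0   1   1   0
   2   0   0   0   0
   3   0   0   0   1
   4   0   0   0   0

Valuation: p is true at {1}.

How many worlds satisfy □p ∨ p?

1: □p is F, p is T. ✓
2: □p is T, p is F. ✓
3: □p is F, p is F. ✗
4: □p is T, p is F. ✓
Satisfying worlds: {1, 2, 4}.

3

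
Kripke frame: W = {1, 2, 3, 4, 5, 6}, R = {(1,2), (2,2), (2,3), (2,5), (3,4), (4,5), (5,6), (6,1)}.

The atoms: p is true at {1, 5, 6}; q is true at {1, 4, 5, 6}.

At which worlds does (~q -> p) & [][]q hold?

1: ~q -> p is T, [][]q is F. ✗
2: ~q -> p is F, [][]q is F. ✗
3: ~q -> p is F, [][]q is T. ✗
4: ~q -> p is T, [][]q is T. ✓
5: ~q -> p is T, [][]q is T. ✓
6: ~q -> p is T, [][]q is F. ✗

{4, 5}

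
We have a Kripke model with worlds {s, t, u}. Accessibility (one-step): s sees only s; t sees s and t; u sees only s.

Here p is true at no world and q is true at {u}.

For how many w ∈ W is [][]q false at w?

3

s: successors {s}; []q there: s:F. ✗
t: successors {s, t}; []q there: s:F, t:F. ✗
u: successors {s}; []q there: s:F. ✗
Satisfying worlds: ∅.
So [][]q fails at the other 3 worlds.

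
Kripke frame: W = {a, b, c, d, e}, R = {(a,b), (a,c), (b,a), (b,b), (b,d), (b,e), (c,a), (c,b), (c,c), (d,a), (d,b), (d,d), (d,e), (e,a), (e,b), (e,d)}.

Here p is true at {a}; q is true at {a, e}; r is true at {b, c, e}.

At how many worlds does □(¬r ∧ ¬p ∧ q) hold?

0

a: successors {b, c}; ¬r ∧ ¬p ∧ q there: b:F, c:F. ✗
b: successors {a, b, d, e}; ¬r ∧ ¬p ∧ q there: a:F, b:F, d:F, e:F. ✗
c: successors {a, b, c}; ¬r ∧ ¬p ∧ q there: a:F, b:F, c:F. ✗
d: successors {a, b, d, e}; ¬r ∧ ¬p ∧ q there: a:F, b:F, d:F, e:F. ✗
e: successors {a, b, d}; ¬r ∧ ¬p ∧ q there: a:F, b:F, d:F. ✗
Satisfying worlds: ∅.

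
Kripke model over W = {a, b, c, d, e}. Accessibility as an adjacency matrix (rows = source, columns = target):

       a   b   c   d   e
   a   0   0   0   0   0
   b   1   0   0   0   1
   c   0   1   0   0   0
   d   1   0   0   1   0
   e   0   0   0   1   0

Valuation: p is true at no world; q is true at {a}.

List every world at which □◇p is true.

{a}

a: no successors, so □◇p holds vacuously. ✓
b: successors {a, e}; ◇p there: a:F, e:F. ✗
c: successors {b}; ◇p there: b:F. ✗
d: successors {a, d}; ◇p there: a:F, d:F. ✗
e: successors {d}; ◇p there: d:F. ✗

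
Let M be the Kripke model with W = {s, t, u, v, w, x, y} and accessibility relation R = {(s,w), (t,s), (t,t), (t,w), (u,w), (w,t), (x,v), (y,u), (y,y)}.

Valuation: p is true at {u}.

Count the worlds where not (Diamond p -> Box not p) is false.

s: Diamond p -> Box not p is T. ✗
t: Diamond p -> Box not p is T. ✗
u: Diamond p -> Box not p is T. ✗
v: Diamond p -> Box not p is T. ✗
w: Diamond p -> Box not p is T. ✗
x: Diamond p -> Box not p is T. ✗
y: Diamond p -> Box not p is F. ✓
Satisfying worlds: {y}.
So not (Diamond p -> Box not p) fails at the other 6 worlds.

6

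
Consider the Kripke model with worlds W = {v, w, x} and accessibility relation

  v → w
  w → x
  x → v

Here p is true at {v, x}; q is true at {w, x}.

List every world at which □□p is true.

v: successors {w}; □p there: w:T. ✓
w: successors {x}; □p there: x:T. ✓
x: successors {v}; □p there: v:F. ✗

{v, w}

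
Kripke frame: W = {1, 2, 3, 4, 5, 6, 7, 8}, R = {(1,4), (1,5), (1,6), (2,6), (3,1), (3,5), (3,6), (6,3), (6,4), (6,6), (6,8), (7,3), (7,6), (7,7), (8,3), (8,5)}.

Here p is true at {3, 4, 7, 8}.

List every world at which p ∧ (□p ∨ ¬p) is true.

{4}

1: p is F, □p ∨ ¬p is T. ✗
2: p is F, □p ∨ ¬p is T. ✗
3: p is T, □p ∨ ¬p is F. ✗
4: p is T, □p ∨ ¬p is T. ✓
5: p is F, □p ∨ ¬p is T. ✗
6: p is F, □p ∨ ¬p is T. ✗
7: p is T, □p ∨ ¬p is F. ✗
8: p is T, □p ∨ ¬p is F. ✗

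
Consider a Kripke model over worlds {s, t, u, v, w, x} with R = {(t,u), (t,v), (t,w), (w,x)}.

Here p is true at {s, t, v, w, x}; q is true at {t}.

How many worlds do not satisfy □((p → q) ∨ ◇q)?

s: no successors, so □((p → q) ∨ ◇q) holds vacuously. ✓
t: successors {u, v, w}; (p → q) ∨ ◇q there: u:T, v:F, w:F. ✗
u: no successors, so □((p → q) ∨ ◇q) holds vacuously. ✓
v: no successors, so □((p → q) ∨ ◇q) holds vacuously. ✓
w: successors {x}; (p → q) ∨ ◇q there: x:F. ✗
x: no successors, so □((p → q) ∨ ◇q) holds vacuously. ✓
Satisfying worlds: {s, u, v, x}.
So □((p → q) ∨ ◇q) fails at the other 2 worlds.

2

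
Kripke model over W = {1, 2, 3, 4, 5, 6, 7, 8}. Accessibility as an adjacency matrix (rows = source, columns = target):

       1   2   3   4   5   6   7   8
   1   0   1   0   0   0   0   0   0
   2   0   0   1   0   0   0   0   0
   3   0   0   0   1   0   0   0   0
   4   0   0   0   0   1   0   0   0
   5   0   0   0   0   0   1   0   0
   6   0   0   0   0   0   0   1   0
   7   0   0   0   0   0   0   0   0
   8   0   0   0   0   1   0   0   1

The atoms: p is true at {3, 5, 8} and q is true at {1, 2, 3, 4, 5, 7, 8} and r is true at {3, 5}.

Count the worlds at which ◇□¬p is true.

1: successors {2}; □¬p there: 2:F. ✗
2: successors {3}; □¬p there: 3:T. ✓
3: successors {4}; □¬p there: 4:F. ✗
4: successors {5}; □¬p there: 5:T. ✓
5: successors {6}; □¬p there: 6:T. ✓
6: successors {7}; □¬p there: 7:T. ✓
7: no successors, so ◇□¬p fails. ✗
8: successors {5, 8}; □¬p there: 5:T, 8:F. ✓
Satisfying worlds: {2, 4, 5, 6, 8}.

5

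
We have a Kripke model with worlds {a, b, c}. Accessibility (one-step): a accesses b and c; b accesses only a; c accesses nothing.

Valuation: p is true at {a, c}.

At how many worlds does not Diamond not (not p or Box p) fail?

a: Diamond not (not p or Box p) is F. ✓
b: Diamond not (not p or Box p) is T. ✗
c: Diamond not (not p or Box p) is F. ✓
Satisfying worlds: {a, c}.
So not Diamond not (not p or Box p) fails at the other 1 world.

1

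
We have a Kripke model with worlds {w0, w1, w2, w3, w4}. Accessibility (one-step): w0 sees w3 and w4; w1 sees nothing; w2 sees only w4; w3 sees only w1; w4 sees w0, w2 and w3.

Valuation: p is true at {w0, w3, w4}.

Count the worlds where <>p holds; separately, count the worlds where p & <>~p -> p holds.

3 and 5

For <>p:
w0: successors {w3, w4}; p there: w3:T, w4:T. ✓
w1: no successors, so <>p fails. ✗
w2: successors {w4}; p there: w4:T. ✓
w3: successors {w1}; p there: w1:F. ✗
w4: successors {w0, w2, w3}; p there: w0:T, w2:F, w3:T. ✓
— 3 worlds.
For p & <>~p -> p:
w0: p & <>~p is F, p is T. ✓
w1: p & <>~p is F, p is F. ✓
w2: p & <>~p is F, p is F. ✓
w3: p & <>~p is T, p is T. ✓
w4: p & <>~p is T, p is T. ✓
— 5 worlds.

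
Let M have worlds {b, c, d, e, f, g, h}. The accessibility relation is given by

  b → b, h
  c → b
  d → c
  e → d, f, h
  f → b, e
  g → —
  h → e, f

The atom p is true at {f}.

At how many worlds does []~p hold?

5

b: successors {b, h}; ~p there: b:T, h:T. ✓
c: successors {b}; ~p there: b:T. ✓
d: successors {c}; ~p there: c:T. ✓
e: successors {d, f, h}; ~p there: d:T, f:F, h:T. ✗
f: successors {b, e}; ~p there: b:T, e:T. ✓
g: no successors, so []~p holds vacuously. ✓
h: successors {e, f}; ~p there: e:T, f:F. ✗
Satisfying worlds: {b, c, d, f, g}.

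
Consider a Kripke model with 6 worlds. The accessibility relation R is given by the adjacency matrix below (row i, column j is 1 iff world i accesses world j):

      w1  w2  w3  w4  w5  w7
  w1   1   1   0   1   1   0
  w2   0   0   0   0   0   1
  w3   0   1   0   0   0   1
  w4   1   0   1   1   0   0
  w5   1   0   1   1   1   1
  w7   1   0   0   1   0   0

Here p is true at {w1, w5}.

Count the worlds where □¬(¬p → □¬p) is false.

w1: successors {w1, w2, w4, w5}; ¬(¬p → □¬p) there: w1:F, w2:F, w4:T, w5:F. ✗
w2: successors {w7}; ¬(¬p → □¬p) there: w7:T. ✓
w3: successors {w2, w7}; ¬(¬p → □¬p) there: w2:F, w7:T. ✗
w4: successors {w1, w3, w4}; ¬(¬p → □¬p) there: w1:F, w3:F, w4:T. ✗
w5: successors {w1, w3, w4, w5, w7}; ¬(¬p → □¬p) there: w1:F, w3:F, w4:T, w5:F, w7:T. ✗
w7: successors {w1, w4}; ¬(¬p → □¬p) there: w1:F, w4:T. ✗
Satisfying worlds: {w2}.
So □¬(¬p → □¬p) fails at the other 5 worlds.

5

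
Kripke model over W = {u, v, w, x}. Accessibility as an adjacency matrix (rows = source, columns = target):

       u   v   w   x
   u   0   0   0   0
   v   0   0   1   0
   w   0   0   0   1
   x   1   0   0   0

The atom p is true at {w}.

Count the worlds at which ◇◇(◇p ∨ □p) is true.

u: no successors, so ◇◇(◇p ∨ □p) fails. ✗
v: successors {w}; ◇(◇p ∨ □p) there: w:F. ✗
w: successors {x}; ◇(◇p ∨ □p) there: x:T. ✓
x: successors {u}; ◇(◇p ∨ □p) there: u:F. ✗
Satisfying worlds: {w}.

1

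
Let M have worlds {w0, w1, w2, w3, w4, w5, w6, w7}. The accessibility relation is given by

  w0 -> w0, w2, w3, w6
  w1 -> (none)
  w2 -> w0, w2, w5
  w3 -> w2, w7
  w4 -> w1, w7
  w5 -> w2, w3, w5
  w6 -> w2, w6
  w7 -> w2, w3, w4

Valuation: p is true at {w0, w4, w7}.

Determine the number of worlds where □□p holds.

w0: successors {w0, w2, w3, w6}; □p there: w0:F, w2:F, w3:F, w6:F. ✗
w1: no successors, so □□p holds vacuously. ✓
w2: successors {w0, w2, w5}; □p there: w0:F, w2:F, w5:F. ✗
w3: successors {w2, w7}; □p there: w2:F, w7:F. ✗
w4: successors {w1, w7}; □p there: w1:T, w7:F. ✗
w5: successors {w2, w3, w5}; □p there: w2:F, w3:F, w5:F. ✗
w6: successors {w2, w6}; □p there: w2:F, w6:F. ✗
w7: successors {w2, w3, w4}; □p there: w2:F, w3:F, w4:F. ✗
Satisfying worlds: {w1}.

1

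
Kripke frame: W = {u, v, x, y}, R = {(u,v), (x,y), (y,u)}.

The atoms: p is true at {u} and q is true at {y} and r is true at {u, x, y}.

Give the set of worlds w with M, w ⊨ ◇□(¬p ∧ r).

{u}

u: successors {v}; □(¬p ∧ r) there: v:T. ✓
v: no successors, so ◇□(¬p ∧ r) fails. ✗
x: successors {y}; □(¬p ∧ r) there: y:F. ✗
y: successors {u}; □(¬p ∧ r) there: u:F. ✗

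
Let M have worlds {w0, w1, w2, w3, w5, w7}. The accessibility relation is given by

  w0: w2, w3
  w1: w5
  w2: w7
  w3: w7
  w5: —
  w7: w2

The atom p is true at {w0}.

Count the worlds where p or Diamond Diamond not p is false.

2

w0: p is T, Diamond Diamond not p is T. ✓
w1: p is F, Diamond Diamond not p is F. ✗
w2: p is F, Diamond Diamond not p is T. ✓
w3: p is F, Diamond Diamond not p is T. ✓
w5: p is F, Diamond Diamond not p is F. ✗
w7: p is F, Diamond Diamond not p is T. ✓
Satisfying worlds: {w0, w2, w3, w7}.
So p or Diamond Diamond not p fails at the other 2 worlds.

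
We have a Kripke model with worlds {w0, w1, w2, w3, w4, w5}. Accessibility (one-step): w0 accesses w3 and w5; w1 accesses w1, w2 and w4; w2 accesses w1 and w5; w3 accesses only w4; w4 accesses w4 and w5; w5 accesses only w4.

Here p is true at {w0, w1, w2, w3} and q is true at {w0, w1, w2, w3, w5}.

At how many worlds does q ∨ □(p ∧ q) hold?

5

w0: q is T, □(p ∧ q) is F. ✓
w1: q is T, □(p ∧ q) is F. ✓
w2: q is T, □(p ∧ q) is F. ✓
w3: q is T, □(p ∧ q) is F. ✓
w4: q is F, □(p ∧ q) is F. ✗
w5: q is T, □(p ∧ q) is F. ✓
Satisfying worlds: {w0, w1, w2, w3, w5}.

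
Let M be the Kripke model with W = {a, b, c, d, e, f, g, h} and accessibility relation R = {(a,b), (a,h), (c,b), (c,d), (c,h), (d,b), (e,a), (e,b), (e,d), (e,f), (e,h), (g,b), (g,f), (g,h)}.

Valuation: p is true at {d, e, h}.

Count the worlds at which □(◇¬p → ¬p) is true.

6

a: successors {b, h}; ◇¬p → ¬p there: b:T, h:T. ✓
b: no successors, so □(◇¬p → ¬p) holds vacuously. ✓
c: successors {b, d, h}; ◇¬p → ¬p there: b:T, d:F, h:T. ✗
d: successors {b}; ◇¬p → ¬p there: b:T. ✓
e: successors {a, b, d, f, h}; ◇¬p → ¬p there: a:T, b:T, d:F, f:T, h:T. ✗
f: no successors, so □(◇¬p → ¬p) holds vacuously. ✓
g: successors {b, f, h}; ◇¬p → ¬p there: b:T, f:T, h:T. ✓
h: no successors, so □(◇¬p → ¬p) holds vacuously. ✓
Satisfying worlds: {a, b, d, f, g, h}.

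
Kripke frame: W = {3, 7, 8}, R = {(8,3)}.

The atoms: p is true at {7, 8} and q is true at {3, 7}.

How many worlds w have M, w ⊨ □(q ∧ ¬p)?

3: no successors, so □(q ∧ ¬p) holds vacuously. ✓
7: no successors, so □(q ∧ ¬p) holds vacuously. ✓
8: successors {3}; q ∧ ¬p there: 3:T. ✓
Satisfying worlds: {3, 7, 8}.

3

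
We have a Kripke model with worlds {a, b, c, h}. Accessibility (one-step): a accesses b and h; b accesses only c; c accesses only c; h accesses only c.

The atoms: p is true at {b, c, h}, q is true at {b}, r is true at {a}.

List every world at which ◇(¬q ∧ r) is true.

a: successors {b, h}; ¬q ∧ r there: b:F, h:F. ✗
b: successors {c}; ¬q ∧ r there: c:F. ✗
c: successors {c}; ¬q ∧ r there: c:F. ✗
h: successors {c}; ¬q ∧ r there: c:F. ✗

∅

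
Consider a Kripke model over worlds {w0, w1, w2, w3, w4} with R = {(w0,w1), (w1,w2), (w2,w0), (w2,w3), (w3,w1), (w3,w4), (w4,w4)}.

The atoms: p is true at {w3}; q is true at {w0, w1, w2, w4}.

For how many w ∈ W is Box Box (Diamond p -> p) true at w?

w0: successors {w1}; Box (Diamond p -> p) there: w1:F. ✗
w1: successors {w2}; Box (Diamond p -> p) there: w2:T. ✓
w2: successors {w0, w3}; Box (Diamond p -> p) there: w0:T, w3:T. ✓
w3: successors {w1, w4}; Box (Diamond p -> p) there: w1:F, w4:T. ✗
w4: successors {w4}; Box (Diamond p -> p) there: w4:T. ✓
Satisfying worlds: {w1, w2, w4}.

3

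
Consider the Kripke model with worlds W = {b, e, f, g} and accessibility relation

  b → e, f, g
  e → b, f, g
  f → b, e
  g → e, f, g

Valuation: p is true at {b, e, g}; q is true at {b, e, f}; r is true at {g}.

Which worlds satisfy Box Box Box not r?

b: successors {e, f, g}; Box Box not r there: e:F, f:F, g:F. ✗
e: successors {b, f, g}; Box Box not r there: b:F, f:F, g:F. ✗
f: successors {b, e}; Box Box not r there: b:F, e:F. ✗
g: successors {e, f, g}; Box Box not r there: e:F, f:F, g:F. ✗

∅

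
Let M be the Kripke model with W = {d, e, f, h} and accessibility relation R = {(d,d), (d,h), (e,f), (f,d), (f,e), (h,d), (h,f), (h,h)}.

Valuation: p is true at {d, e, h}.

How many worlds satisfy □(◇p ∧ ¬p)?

d: successors {d, h}; ◇p ∧ ¬p there: d:F, h:F. ✗
e: successors {f}; ◇p ∧ ¬p there: f:T. ✓
f: successors {d, e}; ◇p ∧ ¬p there: d:F, e:F. ✗
h: successors {d, f, h}; ◇p ∧ ¬p there: d:F, f:T, h:F. ✗
Satisfying worlds: {e}.

1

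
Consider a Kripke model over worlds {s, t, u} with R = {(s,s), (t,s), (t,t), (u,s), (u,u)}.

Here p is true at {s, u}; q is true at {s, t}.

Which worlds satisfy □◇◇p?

{s, t, u}

s: successors {s}; ◇◇p there: s:T. ✓
t: successors {s, t}; ◇◇p there: s:T, t:T. ✓
u: successors {s, u}; ◇◇p there: s:T, u:T. ✓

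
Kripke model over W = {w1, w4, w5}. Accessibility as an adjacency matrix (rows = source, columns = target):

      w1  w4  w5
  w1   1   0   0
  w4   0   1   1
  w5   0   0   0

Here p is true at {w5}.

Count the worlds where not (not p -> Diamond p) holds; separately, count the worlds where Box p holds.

For not (not p -> Diamond p):
w1: not p -> Diamond p is F. ✓
w4: not p -> Diamond p is T. ✗
w5: not p -> Diamond p is T. ✗
— 1 world.
For Box p:
w1: successors {w1}; p there: w1:F. ✗
w4: successors {w4, w5}; p there: w4:F, w5:T. ✗
w5: no successors, so Box p holds vacuously. ✓
— 1 world.

1 and 1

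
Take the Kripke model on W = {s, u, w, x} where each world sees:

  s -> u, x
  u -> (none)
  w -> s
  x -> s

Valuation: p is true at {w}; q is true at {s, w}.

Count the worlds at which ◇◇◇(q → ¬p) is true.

s: successors {u, x}; ◇◇(q → ¬p) there: u:F, x:T. ✓
u: no successors, so ◇◇◇(q → ¬p) fails. ✗
w: successors {s}; ◇◇(q → ¬p) there: s:T. ✓
x: successors {s}; ◇◇(q → ¬p) there: s:T. ✓
Satisfying worlds: {s, w, x}.

3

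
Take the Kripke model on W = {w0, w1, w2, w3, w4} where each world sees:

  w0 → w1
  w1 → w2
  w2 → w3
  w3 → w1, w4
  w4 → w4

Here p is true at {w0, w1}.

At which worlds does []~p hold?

w0: successors {w1}; ~p there: w1:F. ✗
w1: successors {w2}; ~p there: w2:T. ✓
w2: successors {w3}; ~p there: w3:T. ✓
w3: successors {w1, w4}; ~p there: w1:F, w4:T. ✗
w4: successors {w4}; ~p there: w4:T. ✓

{w1, w2, w4}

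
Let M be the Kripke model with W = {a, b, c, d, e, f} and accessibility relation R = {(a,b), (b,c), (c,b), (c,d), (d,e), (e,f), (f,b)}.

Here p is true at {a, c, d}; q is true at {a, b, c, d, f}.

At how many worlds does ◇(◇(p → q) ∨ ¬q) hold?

a: successors {b}; ◇(p → q) ∨ ¬q there: b:T. ✓
b: successors {c}; ◇(p → q) ∨ ¬q there: c:T. ✓
c: successors {b, d}; ◇(p → q) ∨ ¬q there: b:T, d:T. ✓
d: successors {e}; ◇(p → q) ∨ ¬q there: e:T. ✓
e: successors {f}; ◇(p → q) ∨ ¬q there: f:T. ✓
f: successors {b}; ◇(p → q) ∨ ¬q there: b:T. ✓
Satisfying worlds: {a, b, c, d, e, f}.

6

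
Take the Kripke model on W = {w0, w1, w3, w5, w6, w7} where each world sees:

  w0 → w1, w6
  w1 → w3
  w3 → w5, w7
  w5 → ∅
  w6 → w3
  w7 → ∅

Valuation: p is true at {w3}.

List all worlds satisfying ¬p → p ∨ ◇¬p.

w0: ¬p is T, p ∨ ◇¬p is T. ✓
w1: ¬p is T, p ∨ ◇¬p is F. ✗
w3: ¬p is F, p ∨ ◇¬p is T. ✓
w5: ¬p is T, p ∨ ◇¬p is F. ✗
w6: ¬p is T, p ∨ ◇¬p is F. ✗
w7: ¬p is T, p ∨ ◇¬p is F. ✗

{w0, w3}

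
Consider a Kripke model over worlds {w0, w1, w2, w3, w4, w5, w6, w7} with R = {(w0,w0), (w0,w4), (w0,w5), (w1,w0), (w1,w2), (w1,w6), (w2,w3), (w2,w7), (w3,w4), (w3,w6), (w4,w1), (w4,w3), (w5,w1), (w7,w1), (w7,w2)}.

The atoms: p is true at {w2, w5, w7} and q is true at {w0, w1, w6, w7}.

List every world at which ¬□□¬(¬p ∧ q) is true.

{w0, w1, w2, w3, w4, w5, w7}

w0: □□¬(¬p ∧ q) is F. ✓
w1: □□¬(¬p ∧ q) is F. ✓
w2: □□¬(¬p ∧ q) is F. ✓
w3: □□¬(¬p ∧ q) is F. ✓
w4: □□¬(¬p ∧ q) is F. ✓
w5: □□¬(¬p ∧ q) is F. ✓
w6: □□¬(¬p ∧ q) is T. ✗
w7: □□¬(¬p ∧ q) is F. ✓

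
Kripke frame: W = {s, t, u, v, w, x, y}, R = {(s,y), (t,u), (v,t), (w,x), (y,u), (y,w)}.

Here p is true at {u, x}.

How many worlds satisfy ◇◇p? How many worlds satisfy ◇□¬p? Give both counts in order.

3 and 3

For ◇◇p:
s: successors {y}; ◇p there: y:T. ✓
t: successors {u}; ◇p there: u:F. ✗
u: no successors, so ◇◇p fails. ✗
v: successors {t}; ◇p there: t:T. ✓
w: successors {x}; ◇p there: x:F. ✗
x: no successors, so ◇◇p fails. ✗
y: successors {u, w}; ◇p there: u:F, w:T. ✓
— 3 worlds.
For ◇□¬p:
s: successors {y}; □¬p there: y:F. ✗
t: successors {u}; □¬p there: u:T. ✓
u: no successors, so ◇□¬p fails. ✗
v: successors {t}; □¬p there: t:F. ✗
w: successors {x}; □¬p there: x:T. ✓
x: no successors, so ◇□¬p fails. ✗
y: successors {u, w}; □¬p there: u:T, w:F. ✓
— 3 worlds.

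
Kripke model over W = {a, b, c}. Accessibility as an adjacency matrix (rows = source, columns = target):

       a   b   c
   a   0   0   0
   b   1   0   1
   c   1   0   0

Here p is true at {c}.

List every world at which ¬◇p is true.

{a, c}

a: ◇p is F. ✓
b: ◇p is T. ✗
c: ◇p is F. ✓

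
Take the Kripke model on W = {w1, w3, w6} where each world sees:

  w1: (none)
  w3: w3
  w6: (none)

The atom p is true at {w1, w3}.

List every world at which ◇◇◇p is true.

{w3}

w1: no successors, so ◇◇◇p fails. ✗
w3: successors {w3}; ◇◇p there: w3:T. ✓
w6: no successors, so ◇◇◇p fails. ✗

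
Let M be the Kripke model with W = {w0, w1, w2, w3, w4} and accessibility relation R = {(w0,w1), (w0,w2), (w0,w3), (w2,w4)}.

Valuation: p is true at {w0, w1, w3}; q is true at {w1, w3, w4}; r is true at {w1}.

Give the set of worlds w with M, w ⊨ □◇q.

w0: successors {w1, w2, w3}; ◇q there: w1:F, w2:T, w3:F. ✗
w1: no successors, so □◇q holds vacuously. ✓
w2: successors {w4}; ◇q there: w4:F. ✗
w3: no successors, so □◇q holds vacuously. ✓
w4: no successors, so □◇q holds vacuously. ✓

{w1, w3, w4}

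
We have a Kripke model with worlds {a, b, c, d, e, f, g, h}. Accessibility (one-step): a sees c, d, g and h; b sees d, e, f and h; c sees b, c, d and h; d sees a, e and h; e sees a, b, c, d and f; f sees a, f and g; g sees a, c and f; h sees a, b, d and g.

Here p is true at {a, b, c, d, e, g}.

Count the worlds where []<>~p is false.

4

a: successors {c, d, g, h}; <>~p there: c:T, d:T, g:T, h:F. ✗
b: successors {d, e, f, h}; <>~p there: d:T, e:T, f:T, h:F. ✗
c: successors {b, c, d, h}; <>~p there: b:T, c:T, d:T, h:F. ✗
d: successors {a, e, h}; <>~p there: a:T, e:T, h:F. ✗
e: successors {a, b, c, d, f}; <>~p there: a:T, b:T, c:T, d:T, f:T. ✓
f: successors {a, f, g}; <>~p there: a:T, f:T, g:T. ✓
g: successors {a, c, f}; <>~p there: a:T, c:T, f:T. ✓
h: successors {a, b, d, g}; <>~p there: a:T, b:T, d:T, g:T. ✓
Satisfying worlds: {e, f, g, h}.
So []<>~p fails at the other 4 worlds.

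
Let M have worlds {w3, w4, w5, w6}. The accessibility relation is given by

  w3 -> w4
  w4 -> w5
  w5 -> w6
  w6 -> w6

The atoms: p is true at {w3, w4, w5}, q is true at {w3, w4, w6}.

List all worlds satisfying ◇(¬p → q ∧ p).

{w3, w4}

w3: successors {w4}; ¬p → q ∧ p there: w4:T. ✓
w4: successors {w5}; ¬p → q ∧ p there: w5:T. ✓
w5: successors {w6}; ¬p → q ∧ p there: w6:F. ✗
w6: successors {w6}; ¬p → q ∧ p there: w6:F. ✗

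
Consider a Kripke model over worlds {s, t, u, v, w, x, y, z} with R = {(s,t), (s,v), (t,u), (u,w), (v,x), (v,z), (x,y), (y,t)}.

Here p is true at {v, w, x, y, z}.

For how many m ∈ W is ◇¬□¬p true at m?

s: successors {t, v}; ¬□¬p there: t:F, v:T. ✓
t: successors {u}; ¬□¬p there: u:T. ✓
u: successors {w}; ¬□¬p there: w:F. ✗
v: successors {x, z}; ¬□¬p there: x:T, z:F. ✓
w: no successors, so ◇¬□¬p fails. ✗
x: successors {y}; ¬□¬p there: y:F. ✗
y: successors {t}; ¬□¬p there: t:F. ✗
z: no successors, so ◇¬□¬p fails. ✗
Satisfying worlds: {s, t, v}.

3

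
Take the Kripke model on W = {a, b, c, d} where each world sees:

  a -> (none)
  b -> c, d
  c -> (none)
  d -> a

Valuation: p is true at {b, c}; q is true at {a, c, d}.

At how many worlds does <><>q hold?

a: no successors, so <><>q fails. ✗
b: successors {c, d}; <>q there: c:F, d:T. ✓
c: no successors, so <><>q fails. ✗
d: successors {a}; <>q there: a:F. ✗
Satisfying worlds: {b}.

1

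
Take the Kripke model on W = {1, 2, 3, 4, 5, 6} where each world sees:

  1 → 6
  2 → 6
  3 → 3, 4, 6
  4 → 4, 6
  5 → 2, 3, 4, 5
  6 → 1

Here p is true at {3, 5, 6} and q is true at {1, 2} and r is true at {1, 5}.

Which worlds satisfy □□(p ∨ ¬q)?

1: successors {6}; □(p ∨ ¬q) there: 6:F. ✗
2: successors {6}; □(p ∨ ¬q) there: 6:F. ✗
3: successors {3, 4, 6}; □(p ∨ ¬q) there: 3:T, 4:T, 6:F. ✗
4: successors {4, 6}; □(p ∨ ¬q) there: 4:T, 6:F. ✗
5: successors {2, 3, 4, 5}; □(p ∨ ¬q) there: 2:T, 3:T, 4:T, 5:F. ✗
6: successors {1}; □(p ∨ ¬q) there: 1:T. ✓

{6}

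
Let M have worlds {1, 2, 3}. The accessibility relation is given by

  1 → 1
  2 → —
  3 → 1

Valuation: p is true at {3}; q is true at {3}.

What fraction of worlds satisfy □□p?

1: successors {1}; □p there: 1:F. ✗
2: no successors, so □□p holds vacuously. ✓
3: successors {1}; □p there: 1:F. ✗
That's 1 of 3 worlds, so 1/3.

1/3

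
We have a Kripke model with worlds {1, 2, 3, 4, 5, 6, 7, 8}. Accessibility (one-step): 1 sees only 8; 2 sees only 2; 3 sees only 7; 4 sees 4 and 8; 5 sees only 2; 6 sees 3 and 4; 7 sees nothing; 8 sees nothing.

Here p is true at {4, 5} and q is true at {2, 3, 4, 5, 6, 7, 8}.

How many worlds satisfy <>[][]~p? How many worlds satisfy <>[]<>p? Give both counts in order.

6 and 3

For <>[][]~p:
1: successors {8}; [][]~p there: 8:T. ✓
2: successors {2}; [][]~p there: 2:T. ✓
3: successors {7}; [][]~p there: 7:T. ✓
4: successors {4, 8}; [][]~p there: 4:F, 8:T. ✓
5: successors {2}; [][]~p there: 2:T. ✓
6: successors {3, 4}; [][]~p there: 3:T, 4:F. ✓
7: no successors, so <>[][]~p fails. ✗
8: no successors, so <>[][]~p fails. ✗
— 6 worlds.
For <>[]<>p:
1: successors {8}; []<>p there: 8:T. ✓
2: successors {2}; []<>p there: 2:F. ✗
3: successors {7}; []<>p there: 7:T. ✓
4: successors {4, 8}; []<>p there: 4:F, 8:T. ✓
5: successors {2}; []<>p there: 2:F. ✗
6: successors {3, 4}; []<>p there: 3:F, 4:F. ✗
7: no successors, so <>[]<>p fails. ✗
8: no successors, so <>[]<>p fails. ✗
— 3 worlds.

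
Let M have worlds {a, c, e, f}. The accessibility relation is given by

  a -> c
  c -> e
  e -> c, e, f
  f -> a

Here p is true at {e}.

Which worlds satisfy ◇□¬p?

{e, f}

a: successors {c}; □¬p there: c:F. ✗
c: successors {e}; □¬p there: e:F. ✗
e: successors {c, e, f}; □¬p there: c:F, e:F, f:T. ✓
f: successors {a}; □¬p there: a:T. ✓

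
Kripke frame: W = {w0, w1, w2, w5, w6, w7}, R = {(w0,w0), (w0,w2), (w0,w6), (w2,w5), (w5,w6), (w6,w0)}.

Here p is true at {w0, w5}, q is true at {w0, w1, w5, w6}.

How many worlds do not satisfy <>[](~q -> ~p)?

2

w0: successors {w0, w2, w6}; [](~q -> ~p) there: w0:T, w2:T, w6:T. ✓
w1: no successors, so <>[](~q -> ~p) fails. ✗
w2: successors {w5}; [](~q -> ~p) there: w5:T. ✓
w5: successors {w6}; [](~q -> ~p) there: w6:T. ✓
w6: successors {w0}; [](~q -> ~p) there: w0:T. ✓
w7: no successors, so <>[](~q -> ~p) fails. ✗
Satisfying worlds: {w0, w2, w5, w6}.
So <>[](~q -> ~p) fails at the other 2 worlds.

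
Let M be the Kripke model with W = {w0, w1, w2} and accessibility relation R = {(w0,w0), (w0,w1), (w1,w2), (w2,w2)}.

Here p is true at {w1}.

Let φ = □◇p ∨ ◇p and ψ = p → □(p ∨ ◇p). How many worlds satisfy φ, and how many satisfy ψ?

1 and 2

For □◇p ∨ ◇p:
w0: □◇p is F, ◇p is T. ✓
w1: □◇p is F, ◇p is F. ✗
w2: □◇p is F, ◇p is F. ✗
— 1 world.
For p → □(p ∨ ◇p):
w0: p is F, □(p ∨ ◇p) is T. ✓
w1: p is T, □(p ∨ ◇p) is F. ✗
w2: p is F, □(p ∨ ◇p) is F. ✓
— 2 worlds.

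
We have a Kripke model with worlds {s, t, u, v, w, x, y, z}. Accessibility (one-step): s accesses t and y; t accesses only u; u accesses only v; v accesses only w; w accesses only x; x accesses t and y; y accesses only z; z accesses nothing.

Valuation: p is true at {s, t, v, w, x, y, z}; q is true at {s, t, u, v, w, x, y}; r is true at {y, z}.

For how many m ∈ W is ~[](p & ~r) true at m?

4

s: [](p & ~r) is F. ✓
t: [](p & ~r) is F. ✓
u: [](p & ~r) is T. ✗
v: [](p & ~r) is T. ✗
w: [](p & ~r) is T. ✗
x: [](p & ~r) is F. ✓
y: [](p & ~r) is F. ✓
z: [](p & ~r) is T. ✗
Satisfying worlds: {s, t, x, y}.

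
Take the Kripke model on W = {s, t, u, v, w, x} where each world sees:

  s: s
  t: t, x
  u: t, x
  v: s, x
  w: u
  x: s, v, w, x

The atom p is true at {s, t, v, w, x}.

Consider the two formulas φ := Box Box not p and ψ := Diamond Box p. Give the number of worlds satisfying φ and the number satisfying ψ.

For Box Box not p:
s: successors {s}; Box not p there: s:F. ✗
t: successors {t, x}; Box not p there: t:F, x:F. ✗
u: successors {t, x}; Box not p there: t:F, x:F. ✗
v: successors {s, x}; Box not p there: s:F, x:F. ✗
w: successors {u}; Box not p there: u:F. ✗
x: successors {s, v, w, x}; Box not p there: s:F, v:F, w:T, x:F. ✗
— 0 worlds.
For Diamond Box p:
s: successors {s}; Box p there: s:T. ✓
t: successors {t, x}; Box p there: t:T, x:T. ✓
u: successors {t, x}; Box p there: t:T, x:T. ✓
v: successors {s, x}; Box p there: s:T, x:T. ✓
w: successors {u}; Box p there: u:T. ✓
x: successors {s, v, w, x}; Box p there: s:T, v:T, w:F, x:T. ✓
— 6 worlds.

0 and 6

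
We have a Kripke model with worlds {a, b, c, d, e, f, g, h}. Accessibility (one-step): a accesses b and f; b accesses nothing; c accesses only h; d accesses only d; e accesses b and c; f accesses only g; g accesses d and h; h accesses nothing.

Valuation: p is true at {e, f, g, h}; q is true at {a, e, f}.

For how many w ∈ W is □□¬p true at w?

a: successors {b, f}; □¬p there: b:T, f:F. ✗
b: no successors, so □□¬p holds vacuously. ✓
c: successors {h}; □¬p there: h:T. ✓
d: successors {d}; □¬p there: d:T. ✓
e: successors {b, c}; □¬p there: b:T, c:F. ✗
f: successors {g}; □¬p there: g:F. ✗
g: successors {d, h}; □¬p there: d:T, h:T. ✓
h: no successors, so □□¬p holds vacuously. ✓
Satisfying worlds: {b, c, d, g, h}.

5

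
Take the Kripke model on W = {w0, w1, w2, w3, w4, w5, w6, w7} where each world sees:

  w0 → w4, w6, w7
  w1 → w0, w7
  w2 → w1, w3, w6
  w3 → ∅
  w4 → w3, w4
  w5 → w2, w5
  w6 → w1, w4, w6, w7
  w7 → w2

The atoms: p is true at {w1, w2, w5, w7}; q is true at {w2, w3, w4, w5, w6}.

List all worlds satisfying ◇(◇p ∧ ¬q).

{w0, w1, w2, w6}

w0: successors {w4, w6, w7}; ◇p ∧ ¬q there: w4:F, w6:F, w7:T. ✓
w1: successors {w0, w7}; ◇p ∧ ¬q there: w0:T, w7:T. ✓
w2: successors {w1, w3, w6}; ◇p ∧ ¬q there: w1:T, w3:F, w6:F. ✓
w3: no successors, so ◇(◇p ∧ ¬q) fails. ✗
w4: successors {w3, w4}; ◇p ∧ ¬q there: w3:F, w4:F. ✗
w5: successors {w2, w5}; ◇p ∧ ¬q there: w2:F, w5:F. ✗
w6: successors {w1, w4, w6, w7}; ◇p ∧ ¬q there: w1:T, w4:F, w6:F, w7:T. ✓
w7: successors {w2}; ◇p ∧ ¬q there: w2:F. ✗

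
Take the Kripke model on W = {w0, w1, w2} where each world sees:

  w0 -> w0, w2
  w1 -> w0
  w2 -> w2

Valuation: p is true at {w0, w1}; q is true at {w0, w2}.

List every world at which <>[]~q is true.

∅

w0: successors {w0, w2}; []~q there: w0:F, w2:F. ✗
w1: successors {w0}; []~q there: w0:F. ✗
w2: successors {w2}; []~q there: w2:F. ✗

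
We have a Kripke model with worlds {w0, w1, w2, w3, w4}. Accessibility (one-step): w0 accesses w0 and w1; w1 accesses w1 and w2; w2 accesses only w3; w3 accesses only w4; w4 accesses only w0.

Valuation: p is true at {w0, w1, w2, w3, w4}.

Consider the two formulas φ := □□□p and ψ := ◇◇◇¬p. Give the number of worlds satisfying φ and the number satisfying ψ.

For □□□p:
w0: successors {w0, w1}; □□p there: w0:T, w1:T. ✓
w1: successors {w1, w2}; □□p there: w1:T, w2:T. ✓
w2: successors {w3}; □□p there: w3:T. ✓
w3: successors {w4}; □□p there: w4:T. ✓
w4: successors {w0}; □□p there: w0:T. ✓
— 5 worlds.
For ◇◇◇¬p:
w0: successors {w0, w1}; ◇◇¬p there: w0:F, w1:F. ✗
w1: successors {w1, w2}; ◇◇¬p there: w1:F, w2:F. ✗
w2: successors {w3}; ◇◇¬p there: w3:F. ✗
w3: successors {w4}; ◇◇¬p there: w4:F. ✗
w4: successors {w0}; ◇◇¬p there: w0:F. ✗
— 0 worlds.

5 and 0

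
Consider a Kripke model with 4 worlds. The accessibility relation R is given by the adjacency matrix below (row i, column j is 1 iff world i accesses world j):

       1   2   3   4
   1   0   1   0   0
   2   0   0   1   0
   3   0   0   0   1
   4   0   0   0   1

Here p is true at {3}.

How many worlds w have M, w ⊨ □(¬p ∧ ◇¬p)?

1: successors {2}; ¬p ∧ ◇¬p there: 2:F. ✗
2: successors {3}; ¬p ∧ ◇¬p there: 3:F. ✗
3: successors {4}; ¬p ∧ ◇¬p there: 4:T. ✓
4: successors {4}; ¬p ∧ ◇¬p there: 4:T. ✓
Satisfying worlds: {3, 4}.

2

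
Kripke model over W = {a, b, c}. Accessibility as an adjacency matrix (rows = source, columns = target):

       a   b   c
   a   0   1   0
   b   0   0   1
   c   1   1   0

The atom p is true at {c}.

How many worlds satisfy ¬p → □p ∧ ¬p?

a: ¬p is T, □p ∧ ¬p is F. ✗
b: ¬p is T, □p ∧ ¬p is T. ✓
c: ¬p is F, □p ∧ ¬p is F. ✓
Satisfying worlds: {b, c}.

2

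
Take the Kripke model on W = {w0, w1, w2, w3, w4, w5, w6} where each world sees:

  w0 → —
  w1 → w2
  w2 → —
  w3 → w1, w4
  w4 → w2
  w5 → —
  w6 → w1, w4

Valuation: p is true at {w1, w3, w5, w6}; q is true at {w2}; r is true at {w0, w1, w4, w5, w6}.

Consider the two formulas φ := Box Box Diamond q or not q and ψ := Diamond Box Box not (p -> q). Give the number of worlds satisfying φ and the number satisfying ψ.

7 and 4

For Box Box Diamond q or not q:
w0: Box Box Diamond q is T, not q is T. ✓
w1: Box Box Diamond q is T, not q is T. ✓
w2: Box Box Diamond q is T, not q is F. ✓
w3: Box Box Diamond q is F, not q is T. ✓
w4: Box Box Diamond q is T, not q is T. ✓
w5: Box Box Diamond q is T, not q is T. ✓
w6: Box Box Diamond q is F, not q is T. ✓
— 7 worlds.
For Diamond Box Box not (p -> q):
w0: no successors, so Diamond Box Box not (p -> q) fails. ✗
w1: successors {w2}; Box Box not (p -> q) there: w2:T. ✓
w2: no successors, so Diamond Box Box not (p -> q) fails. ✗
w3: successors {w1, w4}; Box Box not (p -> q) there: w1:T, w4:T. ✓
w4: successors {w2}; Box Box not (p -> q) there: w2:T. ✓
w5: no successors, so Diamond Box Box not (p -> q) fails. ✗
w6: successors {w1, w4}; Box Box not (p -> q) there: w1:T, w4:T. ✓
— 4 worlds.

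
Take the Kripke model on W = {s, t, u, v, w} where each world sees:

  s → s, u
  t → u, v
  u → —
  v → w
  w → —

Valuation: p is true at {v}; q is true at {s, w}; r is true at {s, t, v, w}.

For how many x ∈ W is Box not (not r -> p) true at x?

s: successors {s, u}; not (not r -> p) there: s:F, u:T. ✗
t: successors {u, v}; not (not r -> p) there: u:T, v:F. ✗
u: no successors, so Box not (not r -> p) holds vacuously. ✓
v: successors {w}; not (not r -> p) there: w:F. ✗
w: no successors, so Box not (not r -> p) holds vacuously. ✓
Satisfying worlds: {u, w}.

2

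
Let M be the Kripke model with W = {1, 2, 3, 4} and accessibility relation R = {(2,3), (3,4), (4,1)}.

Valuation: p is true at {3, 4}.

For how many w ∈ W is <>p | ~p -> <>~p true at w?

1

1: <>p | ~p is T, <>~p is F. ✗
2: <>p | ~p is T, <>~p is F. ✗
3: <>p | ~p is T, <>~p is F. ✗
4: <>p | ~p is F, <>~p is T. ✓
Satisfying worlds: {4}.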